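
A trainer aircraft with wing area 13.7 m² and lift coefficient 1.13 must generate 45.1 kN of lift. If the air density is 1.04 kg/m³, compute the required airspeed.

v = 74.8 m/s

L = ½ρv²S·CL ⇒ v = √(2L/(ρ·S·CL))
v = √(2 × 45100 / (1.04 × 13.7 × 1.13)) = √5602 = 74.8 m/s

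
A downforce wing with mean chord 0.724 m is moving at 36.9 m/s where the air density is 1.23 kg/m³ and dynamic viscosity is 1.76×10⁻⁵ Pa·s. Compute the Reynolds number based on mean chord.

Re = 1.87×10^6

Re = ρ·v·c/μ = 1.23 × 36.9 × 0.724 / (1.76×10⁻⁵) = 1.87×10^6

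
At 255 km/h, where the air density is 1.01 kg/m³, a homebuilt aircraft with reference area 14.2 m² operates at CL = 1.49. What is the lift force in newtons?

L = 53600 N

Convert speed: v = 255 km/h ÷ 3.6 = 70.83 m/s.
L = ½ρv²S·CL = ½ × 1.01 × 70.83² × 14.2 × 1.49 = 53600 N ≈ 53.6 kN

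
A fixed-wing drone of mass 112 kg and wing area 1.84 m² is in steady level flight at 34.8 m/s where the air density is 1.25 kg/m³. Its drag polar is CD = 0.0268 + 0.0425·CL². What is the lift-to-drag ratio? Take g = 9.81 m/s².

In steady level flight, lift balances weight: W = mg = 112 × 9.81 = 1098.7 N.
q = ½ρv² = ½ × 1.25 × 34.8² = 756.9 Pa.
Required CL = L/(qS) = 1098.7/(756.9·1.84) = 0.7889.
CD = 0.0268 + 0.0425 × 0.7889² = 0.05325.
L/D = CL/CD = 0.7889 / 0.05325 = 14.8

L/D = 14.8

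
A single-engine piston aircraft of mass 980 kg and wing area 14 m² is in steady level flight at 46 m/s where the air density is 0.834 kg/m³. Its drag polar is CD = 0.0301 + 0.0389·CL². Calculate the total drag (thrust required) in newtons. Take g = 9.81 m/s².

D = 663 N

In steady level flight, lift balances weight: W = mg = 980 × 9.81 = 9613.8 N.
q = ½ρv² = ½ × 0.834 × 46² = 882.4 Pa.
CL = 2W/(ρv²S) = 2×9613.8/(0.834×46²×14) = 0.7782.
CD = 0.0301 + 0.0389 × 0.7782² = 0.05366.
D = q·S·CD = 882.4 × 14 × 0.05366 = 662.9 N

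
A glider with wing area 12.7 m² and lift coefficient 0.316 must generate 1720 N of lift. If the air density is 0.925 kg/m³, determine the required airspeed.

v = 30.4 m/s

L = ½ρv²S·CL ⇒ v = √(2L/(ρ·S·CL))
v = √(2 × 1720 / (0.925 × 12.7 × 0.316)) = √926.7 = 30.4 m/s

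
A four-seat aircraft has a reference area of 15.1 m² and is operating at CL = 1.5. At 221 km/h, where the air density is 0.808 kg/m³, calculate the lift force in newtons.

L = 34500 N

Convert speed: v = 221 km/h ÷ 3.6 = 61.39 m/s.
Dynamic pressure q = ½ρv² = ½ × 0.808 × 61.39² = 1523 Pa.
L = q·S·CL = 1523 × 15.1 × 1.5 = 34500 N ≈ 34.5 kN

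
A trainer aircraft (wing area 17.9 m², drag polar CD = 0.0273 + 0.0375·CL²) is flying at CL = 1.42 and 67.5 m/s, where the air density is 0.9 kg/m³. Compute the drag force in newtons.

CD = 0.0273 + 0.0375 × 1.42² = 0.1029
D = ½ρv²S·CD = ½ × 0.9 × 67.5² × 17.9 × 0.1029 = 3780 N

D = 3780 N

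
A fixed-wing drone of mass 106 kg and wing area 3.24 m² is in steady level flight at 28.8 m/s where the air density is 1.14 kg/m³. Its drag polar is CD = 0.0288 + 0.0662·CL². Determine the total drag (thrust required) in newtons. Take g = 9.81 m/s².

D = 90.8 N

Weight W = mg = 106 × 9.81 = 1039.9 N; in level flight L = W.
Dynamic pressure q = 0.5 × 1.14 × 28.8² = 472.8 Pa.
CL = 2W/(ρv²S) = 2×1039.9/(1.14×28.8²×3.24) = 0.6788.
CD = 0.0288 + 0.0662 × 0.6788² = 0.05931.
D = q·S·CD = 472.8 × 3.24 × 0.05931 = 90.85 N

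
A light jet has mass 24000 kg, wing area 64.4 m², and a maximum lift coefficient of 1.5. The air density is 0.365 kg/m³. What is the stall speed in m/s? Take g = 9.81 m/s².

Weight W = mg = 24000 × 9.81 = 2.354×10^5 N.
From L = ½ρV²S·CL,max = W: V_stall = √(2W/(ρSCL,max)) = √(2·2.354×10^5/(0.365·64.4·1.5))
V_stall = √13350 = 116 m/s

V_stall = 116 m/s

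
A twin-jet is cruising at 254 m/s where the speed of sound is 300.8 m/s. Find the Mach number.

M = v/a = 254 / 300.8 = 0.844

M = 0.844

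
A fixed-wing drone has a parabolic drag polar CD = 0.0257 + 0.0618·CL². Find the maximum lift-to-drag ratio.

(L/D)max = 12.5

For CD = CD0 + K·CL², (L/D)max occurs at CL* = √(CD0/K) and equals 1/(2√(K·CD0)).
(L/D)max = 1/(2√(0.0618 × 0.0257)) = 1/(2 × 0.03985) = 12.5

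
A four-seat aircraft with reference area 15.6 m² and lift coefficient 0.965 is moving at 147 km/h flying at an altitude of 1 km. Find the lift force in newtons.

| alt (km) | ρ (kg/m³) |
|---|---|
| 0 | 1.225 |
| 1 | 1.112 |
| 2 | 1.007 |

At 1 km, from the table: ρ = 1.112 kg/m³.
Convert speed: v = 147 km/h ÷ 3.6 = 40.83 m/s.
L = ½ρv²S·CL = ½ × 1.112 × 40.83² × 15.6 × 0.965 = 14000 N ≈ 14 kN

L = 14000 N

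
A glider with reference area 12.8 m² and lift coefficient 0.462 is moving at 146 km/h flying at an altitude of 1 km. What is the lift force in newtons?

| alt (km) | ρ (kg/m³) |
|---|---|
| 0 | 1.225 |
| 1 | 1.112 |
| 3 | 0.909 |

At 1 km, from the table: ρ = 1.112 kg/m³.
Convert speed: v = 146 km/h ÷ 3.6 = 40.56 m/s.
Dynamic pressure q = ½ρv² = ½ × 1.112 × 40.56² = 914.5 Pa.
L = q·S·CL = 914.5 × 12.8 × 0.462 = 5410 N ≈ 5.41 kN

L = 5410 N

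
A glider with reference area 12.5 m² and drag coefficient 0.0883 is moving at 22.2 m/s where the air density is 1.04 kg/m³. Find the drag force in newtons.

D = ½ρv²S·CD = ½ × 1.04 × 22.2² × 12.5 × 0.0883 = 283 N

D = 283 N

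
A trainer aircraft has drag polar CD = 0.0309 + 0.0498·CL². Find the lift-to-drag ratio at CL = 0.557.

L/D = 12

CD = 0.0309 + 0.0498 × 0.557² = 0.04635
L/D = CL/CD = 0.557 / 0.04635 = 12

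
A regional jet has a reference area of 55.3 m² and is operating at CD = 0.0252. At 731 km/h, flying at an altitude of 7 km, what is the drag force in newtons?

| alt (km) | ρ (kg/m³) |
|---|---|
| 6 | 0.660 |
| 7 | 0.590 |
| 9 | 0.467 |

At 7 km, from the table: ρ = 0.590 kg/m³.
Convert speed: v = 731 km/h ÷ 3.6 = 203.1 m/s.
Dynamic pressure q = ½ρv² = ½ × 0.59 × 203.1² = 12160 Pa.
D = q·S·CD = 12160 × 55.3 × 0.0252 = 17000 N ≈ 17 kN

D = 17000 N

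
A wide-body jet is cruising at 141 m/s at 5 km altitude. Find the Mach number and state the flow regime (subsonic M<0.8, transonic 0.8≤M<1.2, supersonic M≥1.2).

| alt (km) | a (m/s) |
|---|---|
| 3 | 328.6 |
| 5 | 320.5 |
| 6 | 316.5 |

At 5 km, from the table: a = 320.5 m/s.
M = v/a = 141 / 320.5 = 0.44
M = 0.44 → subsonic.

M = 0.44 (subsonic)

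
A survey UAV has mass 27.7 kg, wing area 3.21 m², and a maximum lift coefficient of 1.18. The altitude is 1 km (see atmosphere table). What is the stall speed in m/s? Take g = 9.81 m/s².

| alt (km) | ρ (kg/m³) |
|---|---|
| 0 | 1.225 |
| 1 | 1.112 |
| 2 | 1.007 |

V_stall = 11.4 m/s

At 1 km, from the table: ρ = 1.112 kg/m³.
Weight W = mg = 27.7 × 9.81 = 271.7 N.
V_stall = √(2W/(ρ·S·CL,max)) = √(2 × 271.7 / (1.112 × 3.21 × 1.18))
V_stall = √129 = 11.4 m/s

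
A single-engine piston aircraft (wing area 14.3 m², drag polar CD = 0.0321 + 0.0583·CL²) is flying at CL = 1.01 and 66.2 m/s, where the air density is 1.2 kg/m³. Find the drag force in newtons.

CD = 0.0321 + 0.0583 × 1.01² = 0.09157
D = ½ρv²S·CD = ½ × 1.2 × 66.2² × 14.3 × 0.09157 = 3440 N

D = 3440 N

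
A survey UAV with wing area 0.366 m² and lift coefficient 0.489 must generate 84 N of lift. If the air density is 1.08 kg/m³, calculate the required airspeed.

v = 29.5 m/s

L = ½ρv²S·CL ⇒ v = √(2L/(ρ·S·CL))
v = √(2 × 84 / (1.08 × 0.366 × 0.489)) = √869.2 = 29.5 m/s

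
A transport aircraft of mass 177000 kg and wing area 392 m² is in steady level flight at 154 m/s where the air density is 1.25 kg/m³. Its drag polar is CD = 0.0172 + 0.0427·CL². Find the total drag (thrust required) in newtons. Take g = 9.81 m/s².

Level flight ⇒ L = W = m·g = 177000 × 9.81 = 1.7364×10^6 N.
q = ½ρv² = ½ × 1.25 × 154² = 14820 Pa.
CL = W/(q·S) = 1.7364×10^6 / (14820 × 392) = 0.2988.
CD = 0.0172 + 0.0427 × 0.2988² = 0.02101.
D = q·S·CD = 14820 × 392 × 0.02101 = 1.221×10^5 N

D = 1.22×10^5 N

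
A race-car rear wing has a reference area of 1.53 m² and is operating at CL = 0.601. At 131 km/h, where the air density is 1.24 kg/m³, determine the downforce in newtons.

L = 755 N

Convert speed: v = 131 km/h ÷ 3.6 = 36.39 m/s.
L = ½ρv²S·CL = ½ × 1.24 × 36.39² × 1.53 × 0.601 = 755 N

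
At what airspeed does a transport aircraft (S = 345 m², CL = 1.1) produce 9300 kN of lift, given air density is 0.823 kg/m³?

v = 244 m/s

L = ½ρv²S·CL ⇒ v = √(2L/(ρ·S·CL))
v = √(2 × 9.3×10^6 / (0.823 × 345 × 1.1)) = √59550 = 244 m/s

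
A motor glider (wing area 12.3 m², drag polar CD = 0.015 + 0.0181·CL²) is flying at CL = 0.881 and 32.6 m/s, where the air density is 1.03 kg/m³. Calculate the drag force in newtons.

D = 196 N

CD = 0.015 + 0.0181 × 0.881² = 0.02905
D = ½ρv²S·CD = ½ × 1.03 × 32.6² × 12.3 × 0.02905 = 196 N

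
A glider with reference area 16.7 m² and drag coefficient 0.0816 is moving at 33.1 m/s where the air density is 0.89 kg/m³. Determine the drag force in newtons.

Dynamic pressure q = ½ρv² = ½ × 0.89 × 33.1² = 487.5 Pa.
D = q·S·CD = 487.5 × 16.7 × 0.0816 = 664 N

D = 664 N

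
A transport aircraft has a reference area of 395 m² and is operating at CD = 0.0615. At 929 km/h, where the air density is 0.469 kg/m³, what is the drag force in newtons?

Convert speed: v = 929 km/h ÷ 3.6 = 258.1 m/s.
D = ½ρv²S·CD = ½ × 0.469 × 258.1² × 395 × 0.0615 = 3.79×10^5 N ≈ 379 kN

D = 3.79×10^5 N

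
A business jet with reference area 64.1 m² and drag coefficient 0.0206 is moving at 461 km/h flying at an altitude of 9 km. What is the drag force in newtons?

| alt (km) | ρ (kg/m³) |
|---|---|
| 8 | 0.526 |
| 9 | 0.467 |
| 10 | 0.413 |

D = 5060 N

At 9 km, from the table: ρ = 0.467 kg/m³.
Convert speed: v = 461 km/h ÷ 3.6 = 128.1 m/s.
D = ½ρv²S·CD = ½ × 0.467 × 128.1² × 64.1 × 0.0206 = 5060 N ≈ 5.06 kN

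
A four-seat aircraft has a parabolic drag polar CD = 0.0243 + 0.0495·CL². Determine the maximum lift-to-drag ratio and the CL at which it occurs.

(L/D)max = 14.4, at CL = 0.701

For CD = CD0 + K·CL², (L/D)max occurs at CL* = √(CD0/K) and equals 1/(2√(K·CD0)).
(L/D)max = 1/(2√(0.0495 × 0.0243)) = 1/(2 × 0.03468) = 14.4
CL* = √(0.0243/0.0495) = 0.701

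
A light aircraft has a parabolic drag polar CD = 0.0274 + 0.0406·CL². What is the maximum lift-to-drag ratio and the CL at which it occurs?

For CD = CD0 + K·CL², (L/D)max occurs at CL* = √(CD0/K) and equals 1/(2√(K·CD0)).
(L/D)max = 1/(2√(0.0406 × 0.0274)) = 1/(2 × 0.03335) = 15
CL* = √(0.0274/0.0406) = 0.822

(L/D)max = 15, at CL = 0.822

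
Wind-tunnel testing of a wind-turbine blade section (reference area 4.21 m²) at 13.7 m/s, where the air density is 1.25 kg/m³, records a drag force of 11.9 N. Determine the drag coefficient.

CD = 0.0241

From D = ½ρv²S·CD, rearranging gives CD = 2D/(ρv²S).
CD = 2 × 11.9 / (1.25 × 13.7² × 4.21) = 0.0241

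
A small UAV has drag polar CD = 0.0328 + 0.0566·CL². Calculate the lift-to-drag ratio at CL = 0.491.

CD = 0.0328 + 0.0566 × 0.491² = 0.04645
L/D = CL/CD = 0.491 / 0.04645 = 10.6

L/D = 10.6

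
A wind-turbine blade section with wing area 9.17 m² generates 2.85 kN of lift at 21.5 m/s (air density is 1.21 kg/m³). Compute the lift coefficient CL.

From L = ½ρv²S·CL, rearranging gives CL = 2L/(ρv²S).
CL = 2 × 2850 / (1.21 × 21.5² × 9.17) = 1.11

CL = 1.11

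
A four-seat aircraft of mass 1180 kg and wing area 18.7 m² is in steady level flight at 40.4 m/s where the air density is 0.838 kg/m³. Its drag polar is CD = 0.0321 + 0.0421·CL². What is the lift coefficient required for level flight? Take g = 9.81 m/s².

Weight W = mg = 1180 × 9.81 = 11576 N; in level flight L = W.
Dynamic pressure q = 0.5 × 0.838 × 40.4² = 683.9 Pa.
Required CL = L/(qS) = 11576/(683.9·18.7) = 0.9052.

CL = 0.905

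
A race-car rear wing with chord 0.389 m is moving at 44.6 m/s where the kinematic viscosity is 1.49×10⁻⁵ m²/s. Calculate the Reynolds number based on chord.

Re = v·c/ν = 44.6 × 0.389 / (1.49×10⁻⁵) = 1.16×10^6

Re = 1.16×10^6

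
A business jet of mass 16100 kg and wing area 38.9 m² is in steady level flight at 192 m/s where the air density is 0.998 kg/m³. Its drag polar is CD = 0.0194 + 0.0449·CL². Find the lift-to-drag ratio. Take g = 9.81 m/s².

Level flight ⇒ L = W = m·g = 16100 × 9.81 = 1.5794×10^5 N.
Dynamic pressure q = 0.5 × 0.998 × 192² = 18400 Pa.
CL = W/(q·S) = 1.5794×10^5 / (18400 × 38.9) = 0.2207.
CD = 0.0194 + 0.0449 × 0.2207² = 0.02159.
L/D = CL/CD = 0.2207 / 0.02159 = 10.2

L/D = 10.2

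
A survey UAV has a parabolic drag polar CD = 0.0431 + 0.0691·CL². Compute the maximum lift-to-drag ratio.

For CD = CD0 + K·CL², (L/D)max occurs at CL* = √(CD0/K) and equals 1/(2√(K·CD0)).
(L/D)max = 1/(2√(0.0691 × 0.0431)) = 1/(2 × 0.05457) = 9.16

(L/D)max = 9.16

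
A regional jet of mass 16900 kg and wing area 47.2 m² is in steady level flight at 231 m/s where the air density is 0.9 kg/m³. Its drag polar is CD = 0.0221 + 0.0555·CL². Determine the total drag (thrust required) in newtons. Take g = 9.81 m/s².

Level flight ⇒ L = W = m·g = 16900 × 9.81 = 1.6579×10^5 N.
q = ½ρv² = ½ × 0.9 × 231² = 24010 Pa.
CL = W/(q·S) = 1.6579×10^5 / (24010 × 47.2) = 0.1463.
CD = 0.0221 + 0.0555 × 0.1463² = 0.02329.
D = q·S·CD = 24010 × 47.2 × 0.02329 = 26390 N

D = 26400 N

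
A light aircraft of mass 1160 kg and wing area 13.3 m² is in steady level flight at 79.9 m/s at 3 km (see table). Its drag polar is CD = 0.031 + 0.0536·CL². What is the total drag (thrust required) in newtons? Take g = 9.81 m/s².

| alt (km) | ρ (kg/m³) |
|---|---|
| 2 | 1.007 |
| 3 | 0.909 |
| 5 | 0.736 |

D = 1380 N

At 3 km, from the table: ρ = 0.909 kg/m³.
Weight W = mg = 1160 × 9.81 = 11380 N; in level flight L = W.
Dynamic pressure q = 0.5 × 0.909 × 79.9² = 2902 Pa.
CL = 2W/(ρv²S) = 2×11380/(0.909×79.9²×13.3) = 0.2949.
CD = 0.031 + 0.0536 × 0.2949² = 0.03566.
D = q·S·CD = 2902 × 13.3 × 0.03566 = 1376 N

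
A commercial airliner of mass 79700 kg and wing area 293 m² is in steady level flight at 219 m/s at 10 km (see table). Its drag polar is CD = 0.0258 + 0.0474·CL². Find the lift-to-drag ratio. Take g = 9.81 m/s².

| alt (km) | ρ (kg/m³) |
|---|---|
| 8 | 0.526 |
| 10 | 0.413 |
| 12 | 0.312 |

L/D = 9.21

At 10 km, from the table: ρ = 0.413 kg/m³.
In steady level flight, lift balances weight: W = mg = 79700 × 9.81 = 7.8186×10^5 N.
Dynamic pressure q = 0.5 × 0.413 × 219² = 9904 Pa.
CL = W/(q·S) = 7.8186×10^5 / (9904 × 293) = 0.2694.
CD = 0.0258 + 0.0474 × 0.2694² = 0.02924.
L/D = CL/CD = 0.2694 / 0.02924 = 9.21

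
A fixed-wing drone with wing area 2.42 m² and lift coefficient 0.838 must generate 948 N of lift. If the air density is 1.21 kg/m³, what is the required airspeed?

v = 27.8 m/s

L = ½ρv²S·CL ⇒ v = √(2L/(ρ·S·CL))
v = √(2 × 948 / (1.21 × 2.42 × 0.838)) = √772.7 = 27.8 m/s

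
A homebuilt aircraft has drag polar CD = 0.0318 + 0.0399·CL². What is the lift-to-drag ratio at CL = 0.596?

L/D = 13

CD = 0.0318 + 0.0399 × 0.596² = 0.04597
L/D = CL/CD = 0.596 / 0.04597 = 13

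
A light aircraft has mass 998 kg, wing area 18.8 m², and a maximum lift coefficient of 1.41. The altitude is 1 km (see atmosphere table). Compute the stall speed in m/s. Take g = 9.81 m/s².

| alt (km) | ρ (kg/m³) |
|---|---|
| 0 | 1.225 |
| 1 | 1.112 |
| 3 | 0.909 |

At 1 km, from the table: ρ = 1.112 kg/m³.
Weight W = mg = 998 × 9.81 = 9790 N.
V_stall = √(2W/(ρ·S·CL,max)) = √(2 × 9790 / (1.112 × 18.8 × 1.41))
V_stall = √664.3 = 25.8 m/s

V_stall = 25.8 m/s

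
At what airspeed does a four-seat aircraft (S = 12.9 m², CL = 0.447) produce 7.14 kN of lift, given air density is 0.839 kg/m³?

v = 54.3 m/s

L = ½ρv²S·CL ⇒ v = √(2L/(ρ·S·CL))
v = √(2 × 7140 / (0.839 × 12.9 × 0.447)) = √2952 = 54.3 m/s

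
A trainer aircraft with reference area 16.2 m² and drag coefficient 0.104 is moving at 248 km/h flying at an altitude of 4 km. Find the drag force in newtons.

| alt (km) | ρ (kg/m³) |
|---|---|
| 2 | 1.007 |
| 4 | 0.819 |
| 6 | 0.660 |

At 4 km, from the table: ρ = 0.819 kg/m³.
Convert speed: v = 248 km/h ÷ 3.6 = 68.89 m/s.
D = ½ρv²S·CD = ½ × 0.819 × 68.89² × 16.2 × 0.104 = 3270 N

D = 3270 N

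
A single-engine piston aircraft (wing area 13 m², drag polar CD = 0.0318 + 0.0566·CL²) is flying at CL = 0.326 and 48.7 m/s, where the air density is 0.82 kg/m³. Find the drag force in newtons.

CD = 0.0318 + 0.0566 × 0.326² = 0.03782
D = ½ρv²S·CD = ½ × 0.82 × 48.7² × 13 × 0.03782 = 478 N

D = 478 N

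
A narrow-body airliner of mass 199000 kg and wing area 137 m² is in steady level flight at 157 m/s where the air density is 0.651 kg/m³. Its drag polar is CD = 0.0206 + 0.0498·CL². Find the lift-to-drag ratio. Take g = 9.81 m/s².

Level flight ⇒ L = W = m·g = 199000 × 9.81 = 1.9522×10^6 N.
Dynamic pressure q = 0.5 × 0.651 × 157² = 8023 Pa.
Required CL = L/(qS) = 1.9522×10^6/(8023·137) = 1.776.
CD = 0.0206 + 0.0498 × 1.776² = 0.1777.
L/D = CL/CD = 1.776 / 0.1777 = 10

L/D = 10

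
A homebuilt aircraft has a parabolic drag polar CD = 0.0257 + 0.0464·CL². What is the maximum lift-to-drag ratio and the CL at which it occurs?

For CD = CD0 + K·CL², (L/D)max occurs at CL* = √(CD0/K) and equals 1/(2√(K·CD0)).
(L/D)max = 1/(2√(0.0464 × 0.0257)) = 1/(2 × 0.03453) = 14.5
CL* = √(0.0257/0.0464) = 0.744

(L/D)max = 14.5, at CL = 0.744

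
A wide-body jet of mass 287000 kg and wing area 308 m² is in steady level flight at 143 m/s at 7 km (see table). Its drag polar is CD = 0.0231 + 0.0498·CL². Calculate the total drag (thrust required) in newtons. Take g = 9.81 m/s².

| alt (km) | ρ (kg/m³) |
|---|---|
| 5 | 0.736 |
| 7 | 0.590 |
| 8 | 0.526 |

At 7 km, from the table: ρ = 0.590 kg/m³.
Weight W = mg = 287000 × 9.81 = 2.8155×10^6 N; in level flight L = W.
q = ½ρv² = ½ × 0.59 × 143² = 6032 Pa.
CL = W/(q·S) = 2.8155×10^6 / (6032 × 308) = 1.515.
CD = 0.0231 + 0.0498 × 1.515² = 0.1375.
D = q·S·CD = 6032 × 308 × 0.1375 = 2.554×10^5 N

D = 2.55×10^5 N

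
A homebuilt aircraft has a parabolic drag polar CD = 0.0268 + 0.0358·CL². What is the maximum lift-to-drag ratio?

For CD = CD0 + K·CL², (L/D)max occurs at CL* = √(CD0/K) and equals 1/(2√(K·CD0)).
(L/D)max = 1/(2√(0.0358 × 0.0268)) = 1/(2 × 0.03097) = 16.1

(L/D)max = 16.1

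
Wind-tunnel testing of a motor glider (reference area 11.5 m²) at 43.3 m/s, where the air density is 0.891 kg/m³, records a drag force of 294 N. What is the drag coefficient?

CD = 0.0306

From D = ½ρv²S·CD, rearranging gives CD = 2D/(ρv²S).
CD = 2 × 294 / (0.891 × 43.3² × 11.5) = 0.0306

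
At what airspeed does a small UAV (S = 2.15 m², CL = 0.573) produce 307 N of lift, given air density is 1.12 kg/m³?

v = 21.1 m/s

L = ½ρv²S·CL ⇒ v = √(2L/(ρ·S·CL))
v = √(2 × 307 / (1.12 × 2.15 × 0.573)) = √445 = 21.1 m/s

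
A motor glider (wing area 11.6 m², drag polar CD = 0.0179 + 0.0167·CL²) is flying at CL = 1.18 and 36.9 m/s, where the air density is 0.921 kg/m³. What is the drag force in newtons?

CD = 0.0179 + 0.0167 × 1.18² = 0.04115
D = ½ρv²S·CD = ½ × 0.921 × 36.9² × 11.6 × 0.04115 = 299 N

D = 299 N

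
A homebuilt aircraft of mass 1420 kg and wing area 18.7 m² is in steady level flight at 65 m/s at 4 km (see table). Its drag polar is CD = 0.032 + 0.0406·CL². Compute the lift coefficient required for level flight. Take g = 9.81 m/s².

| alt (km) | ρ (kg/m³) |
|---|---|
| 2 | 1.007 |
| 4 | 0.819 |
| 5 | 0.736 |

At 4 km, from the table: ρ = 0.819 kg/m³.
In steady level flight, lift balances weight: W = mg = 1420 × 9.81 = 13930 N.
Dynamic pressure q = 0.5 × 0.819 × 65² = 1730 Pa.
Required CL = L/(qS) = 13930/(1730·18.7) = 0.4306.

CL = 0.431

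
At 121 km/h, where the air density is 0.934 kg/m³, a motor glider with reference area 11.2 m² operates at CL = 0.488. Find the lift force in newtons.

L = 2880 N

Convert speed: v = 121 km/h ÷ 3.6 = 33.61 m/s.
Dynamic pressure q = ½ρv² = ½ × 0.934 × 33.61² = 527.6 Pa.
L = q·S·CL = 527.6 × 11.2 × 0.488 = 2880 N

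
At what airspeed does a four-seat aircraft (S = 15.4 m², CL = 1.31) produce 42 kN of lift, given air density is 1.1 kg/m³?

L = ½ρv²S·CL ⇒ v = √(2L/(ρ·S·CL))
v = √(2 × 42000 / (1.1 × 15.4 × 1.31)) = √3785 = 61.5 m/s

v = 61.5 m/s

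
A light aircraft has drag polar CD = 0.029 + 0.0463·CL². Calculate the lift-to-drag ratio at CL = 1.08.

L/D = 13

CD = 0.029 + 0.0463 × 1.08² = 0.083
L/D = CL/CD = 1.08 / 0.083 = 13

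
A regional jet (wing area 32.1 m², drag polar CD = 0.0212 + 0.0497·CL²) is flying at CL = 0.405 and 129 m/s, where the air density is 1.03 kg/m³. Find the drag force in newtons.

CD = 0.0212 + 0.0497 × 0.405² = 0.02935
D = ½ρv²S·CD = ½ × 1.03 × 129² × 32.1 × 0.02935 = 8070 N

D = 8070 N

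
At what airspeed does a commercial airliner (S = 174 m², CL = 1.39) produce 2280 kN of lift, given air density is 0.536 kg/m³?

v = 188 m/s

L = ½ρv²S·CL ⇒ v = √(2L/(ρ·S·CL))
v = √(2 × 2.28×10^6 / (0.536 × 174 × 1.39)) = √35180 = 188 m/s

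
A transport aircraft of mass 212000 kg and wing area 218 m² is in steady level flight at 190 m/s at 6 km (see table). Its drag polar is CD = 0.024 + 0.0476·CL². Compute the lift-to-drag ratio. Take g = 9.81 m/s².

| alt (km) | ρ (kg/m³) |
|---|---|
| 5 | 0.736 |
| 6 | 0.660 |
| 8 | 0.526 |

L/D = 14.7

At 6 km, from the table: ρ = 0.660 kg/m³.
Level flight ⇒ L = W = m·g = 212000 × 9.81 = 2.0797×10^6 N.
q = ½ρv² = ½ × 0.66 × 190² = 11910 Pa.
CL = W/(q·S) = 2.0797×10^6 / (11910 × 218) = 0.8008.
CD = 0.024 + 0.0476 × 0.8008² = 0.05453.
L/D = CL/CD = 0.8008 / 0.05453 = 14.7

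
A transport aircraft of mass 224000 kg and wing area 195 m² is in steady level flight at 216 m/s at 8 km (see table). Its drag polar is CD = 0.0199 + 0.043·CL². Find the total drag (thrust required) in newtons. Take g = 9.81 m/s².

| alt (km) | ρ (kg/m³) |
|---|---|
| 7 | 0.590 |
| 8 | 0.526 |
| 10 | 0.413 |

At 8 km, from the table: ρ = 0.526 kg/m³.
In steady level flight, lift balances weight: W = mg = 224000 × 9.81 = 2.1974×10^6 N.
q = ½ρv² = ½ × 0.526 × 216² = 12270 Pa.
CL = 2W/(ρv²S) = 2×2.1974×10^6/(0.526×216²×195) = 0.9184.
CD = 0.0199 + 0.043 × 0.9184² = 0.05617.
D = q·S·CD = 12270 × 195 × 0.05617 = 1.344×10^5 N

D = 1.34×10^5 N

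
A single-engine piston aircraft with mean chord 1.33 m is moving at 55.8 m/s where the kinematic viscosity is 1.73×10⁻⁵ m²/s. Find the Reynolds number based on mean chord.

Re = v·c/ν = 55.8 × 1.33 / (1.73×10⁻⁵) = 4.29×10^6

Re = 4.29×10^6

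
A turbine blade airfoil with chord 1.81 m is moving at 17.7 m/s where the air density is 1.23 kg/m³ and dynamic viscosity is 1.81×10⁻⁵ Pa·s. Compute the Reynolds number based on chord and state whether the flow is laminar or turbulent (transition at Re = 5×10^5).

Re = ρ·v·c/μ = 1.23 × 17.7 × 1.81 / (1.81×10⁻⁵) = 2.18×10^6
Since 2.18×10^6 > 5×10^5, the flow is turbulent.

Re = 2.18×10^6 (turbulent)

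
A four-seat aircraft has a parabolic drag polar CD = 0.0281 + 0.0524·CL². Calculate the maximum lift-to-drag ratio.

(L/D)max = 13

For CD = CD0 + K·CL², (L/D)max occurs at CL* = √(CD0/K) and equals 1/(2√(K·CD0)).
(L/D)max = 1/(2√(0.0524 × 0.0281)) = 1/(2 × 0.03837) = 13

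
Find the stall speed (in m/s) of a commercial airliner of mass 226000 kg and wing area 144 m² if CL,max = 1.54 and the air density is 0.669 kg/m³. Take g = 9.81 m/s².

At stall, lift equals weight: L = W = m·g = 226000 × 9.81 = 2.217×10^6 N.
V_stall = √(2W/(ρ·S·CL,max)) = √(2 × 2.217×10^6 / (0.669 × 144 × 1.54))
V_stall = √29890 = 173 m/s

V_stall = 173 m/s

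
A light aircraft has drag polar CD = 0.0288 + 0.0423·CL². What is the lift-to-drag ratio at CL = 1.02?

CD = 0.0288 + 0.0423 × 1.02² = 0.07281
L/D = CL/CD = 1.02 / 0.07281 = 14

L/D = 14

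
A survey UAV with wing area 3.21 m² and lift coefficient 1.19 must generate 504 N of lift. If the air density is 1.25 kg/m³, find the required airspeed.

L = ½ρv²S·CL ⇒ v = √(2L/(ρ·S·CL))
v = √(2 × 504 / (1.25 × 3.21 × 1.19)) = √211.1 = 14.5 m/s

v = 14.5 m/s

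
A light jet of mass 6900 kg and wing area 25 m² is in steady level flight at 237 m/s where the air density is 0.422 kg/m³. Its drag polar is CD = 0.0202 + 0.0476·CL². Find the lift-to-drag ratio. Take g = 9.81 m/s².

L/D = 10.1

In steady level flight, lift balances weight: W = mg = 6900 × 9.81 = 67689 N.
q = ½ρv² = ½ × 0.422 × 237² = 11850 Pa.
CL = 2W/(ρv²S) = 2×67689/(0.422×237²×25) = 0.2285.
CD = 0.0202 + 0.0476 × 0.2285² = 0.02268.
L/D = CL/CD = 0.2285 / 0.02268 = 10.1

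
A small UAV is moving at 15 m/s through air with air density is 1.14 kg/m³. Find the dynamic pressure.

q = 128 Pa

q = ½ρv² = ½ × 1.14 × 15² = 128 Pa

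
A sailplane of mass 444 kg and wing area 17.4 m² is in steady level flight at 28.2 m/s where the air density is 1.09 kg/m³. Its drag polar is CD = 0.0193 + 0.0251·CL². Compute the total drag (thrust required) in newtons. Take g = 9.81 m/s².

Weight W = mg = 444 × 9.81 = 4355.6 N; in level flight L = W.
q = ½ρv² = ½ × 1.09 × 28.2² = 433.4 Pa.
Required CL = L/(qS) = 4355.6/(433.4·17.4) = 0.5776.
CD = 0.0193 + 0.0251 × 0.5776² = 0.02767.
D = q·S·CD = 433.4 × 17.4 × 0.02767 = 208.7 N

D = 209 N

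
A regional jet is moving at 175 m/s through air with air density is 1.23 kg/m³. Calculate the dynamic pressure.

q = ½ρv² = ½ × 1.23 × 175² = 18800 Pa

q = 18800 Pa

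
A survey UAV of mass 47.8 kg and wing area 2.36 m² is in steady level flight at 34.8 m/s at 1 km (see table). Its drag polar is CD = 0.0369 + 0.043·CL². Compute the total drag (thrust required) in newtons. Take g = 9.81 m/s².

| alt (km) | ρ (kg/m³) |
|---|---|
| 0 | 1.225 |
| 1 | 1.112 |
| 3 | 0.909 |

At 1 km, from the table: ρ = 1.112 kg/m³.
Level flight ⇒ L = W = m·g = 47.8 × 9.81 = 468.92 N.
q = ½ρv² = ½ × 1.112 × 34.8² = 673.3 Pa.
CL = W/(q·S) = 468.92 / (673.3 × 2.36) = 0.2951.
CD = 0.0369 + 0.043 × 0.2951² = 0.04064.
D = q·S·CD = 673.3 × 2.36 × 0.04064 = 64.59 N

D = 64.6 N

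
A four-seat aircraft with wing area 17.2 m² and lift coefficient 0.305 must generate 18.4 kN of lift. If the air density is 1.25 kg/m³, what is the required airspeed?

v = 74.9 m/s

L = ½ρv²S·CL ⇒ v = √(2L/(ρ·S·CL))
v = √(2 × 18400 / (1.25 × 17.2 × 0.305)) = √5612 = 74.9 m/s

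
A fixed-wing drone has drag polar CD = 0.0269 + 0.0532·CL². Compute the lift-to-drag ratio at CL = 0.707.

CD = 0.0269 + 0.0532 × 0.707² = 0.05349
L/D = CL/CD = 0.707 / 0.05349 = 13.2

L/D = 13.2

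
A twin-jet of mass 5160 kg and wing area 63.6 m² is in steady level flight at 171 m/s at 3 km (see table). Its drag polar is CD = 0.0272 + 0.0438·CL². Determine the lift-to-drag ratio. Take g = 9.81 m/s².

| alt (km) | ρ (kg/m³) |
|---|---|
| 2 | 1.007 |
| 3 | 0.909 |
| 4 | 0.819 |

L/D = 2.19

At 3 km, from the table: ρ = 0.909 kg/m³.
Weight W = mg = 5160 × 9.81 = 50620 N; in level flight L = W.
Dynamic pressure q = 0.5 × 0.909 × 171² = 13290 Pa.
CL = 2W/(ρv²S) = 2×50620/(0.909×171²×63.6) = 0.05989.
CD = 0.0272 + 0.0438 × 0.05989² = 0.02736.
L/D = CL/CD = 0.05989 / 0.02736 = 2.19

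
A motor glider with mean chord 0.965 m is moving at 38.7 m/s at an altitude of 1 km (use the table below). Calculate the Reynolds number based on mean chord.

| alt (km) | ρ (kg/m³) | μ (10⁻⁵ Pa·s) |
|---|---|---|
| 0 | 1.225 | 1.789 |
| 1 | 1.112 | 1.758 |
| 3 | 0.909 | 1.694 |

At 1 km, from the table: ρ = 1.112 kg/m³, μ = 1.758×10⁻⁵ Pa·s.
Re = ρ·v·c/μ = 1.112 × 38.7 × 0.965 / (1.758×10⁻⁵) = 2.36×10^6

Re = 2.36×10^6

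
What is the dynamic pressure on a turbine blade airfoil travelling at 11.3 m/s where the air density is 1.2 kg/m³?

q = ½ρv² = ½ × 1.2 × 11.3² = 76.6 Pa

q = 76.6 Pa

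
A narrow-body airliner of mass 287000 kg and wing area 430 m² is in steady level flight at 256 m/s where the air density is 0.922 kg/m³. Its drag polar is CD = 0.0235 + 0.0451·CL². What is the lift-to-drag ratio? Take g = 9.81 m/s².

Weight W = mg = 287000 × 9.81 = 2.8155×10^6 N; in level flight L = W.
q = ½ρv² = ½ × 0.922 × 256² = 30210 Pa.
CL = W/(q·S) = 2.8155×10^6 / (30210 × 430) = 0.2167.
CD = 0.0235 + 0.0451 × 0.2167² = 0.02562.
L/D = CL/CD = 0.2167 / 0.02562 = 8.46

L/D = 8.46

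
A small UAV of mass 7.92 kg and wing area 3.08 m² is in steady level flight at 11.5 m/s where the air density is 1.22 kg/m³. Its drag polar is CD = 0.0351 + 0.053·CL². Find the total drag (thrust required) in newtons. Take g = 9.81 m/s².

D = 10 N

In steady level flight, lift balances weight: W = mg = 7.92 × 9.81 = 77.695 N.
Dynamic pressure q = 0.5 × 1.22 × 11.5² = 80.67 Pa.
CL = W/(q·S) = 77.695 / (80.67 × 3.08) = 0.3127.
CD = 0.0351 + 0.053 × 0.3127² = 0.04028.
D = q·S·CD = 80.67 × 3.08 × 0.04028 = 10.01 N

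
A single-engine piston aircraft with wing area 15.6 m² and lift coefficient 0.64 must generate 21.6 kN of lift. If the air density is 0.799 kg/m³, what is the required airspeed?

v = 73.6 m/s

L = ½ρv²S·CL ⇒ v = √(2L/(ρ·S·CL))
v = √(2 × 21600 / (0.799 × 15.6 × 0.64)) = √5415 = 73.6 m/s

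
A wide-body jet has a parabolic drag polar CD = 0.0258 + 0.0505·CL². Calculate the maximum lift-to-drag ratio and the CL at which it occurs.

For CD = CD0 + K·CL², (L/D)max occurs at CL* = √(CD0/K) and equals 1/(2√(K·CD0)).
(L/D)max = 1/(2√(0.0505 × 0.0258)) = 1/(2 × 0.0361) = 13.9
CL* = √(0.0258/0.0505) = 0.715

(L/D)max = 13.9, at CL = 0.715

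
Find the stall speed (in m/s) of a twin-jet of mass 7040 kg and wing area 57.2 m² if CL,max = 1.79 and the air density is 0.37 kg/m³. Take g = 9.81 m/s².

V_stall = 60.4 m/s

At stall, lift equals weight: L = W = m·g = 7040 × 9.81 = 69060 N.
From L = ½ρV²S·CL,max = W: V_stall = √(2W/(ρSCL,max)) = √(2·69060/(0.37·57.2·1.79))
V_stall = √3646 = 60.4 m/s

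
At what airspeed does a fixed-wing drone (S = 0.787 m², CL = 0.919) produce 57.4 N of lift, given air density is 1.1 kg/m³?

L = ½ρv²S·CL ⇒ v = √(2L/(ρ·S·CL))
v = √(2 × 57.4 / (1.1 × 0.787 × 0.919)) = √144.3 = 12 m/s

v = 12 m/s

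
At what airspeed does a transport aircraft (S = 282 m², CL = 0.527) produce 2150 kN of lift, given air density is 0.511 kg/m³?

L = ½ρv²S·CL ⇒ v = √(2L/(ρ·S·CL))
v = √(2 × 2.15×10^6 / (0.511 × 282 × 0.527)) = √56620 = 238 m/s

v = 238 m/s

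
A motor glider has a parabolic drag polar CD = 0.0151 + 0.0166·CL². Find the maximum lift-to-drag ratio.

For CD = CD0 + K·CL², (L/D)max occurs at CL* = √(CD0/K) and equals 1/(2√(K·CD0)).
(L/D)max = 1/(2√(0.0166 × 0.0151)) = 1/(2 × 0.01583) = 31.6

(L/D)max = 31.6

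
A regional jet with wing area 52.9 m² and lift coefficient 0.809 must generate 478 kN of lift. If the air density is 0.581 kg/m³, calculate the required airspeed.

v = 196 m/s

L = ½ρv²S·CL ⇒ v = √(2L/(ρ·S·CL))
v = √(2 × 4.78×10^5 / (0.581 × 52.9 × 0.809)) = √38450 = 196 m/s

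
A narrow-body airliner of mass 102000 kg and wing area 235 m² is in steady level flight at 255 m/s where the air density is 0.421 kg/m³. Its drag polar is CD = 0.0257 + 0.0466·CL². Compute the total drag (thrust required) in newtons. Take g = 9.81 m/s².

D = 97200 N

Weight W = mg = 102000 × 9.81 = 1.0006×10^6 N; in level flight L = W.
q = ½ρv² = ½ × 0.421 × 255² = 13690 Pa.
CL = W/(q·S) = 1.0006×10^6 / (13690 × 235) = 0.3111.
CD = 0.0257 + 0.0466 × 0.3111² = 0.03021.
D = q·S·CD = 13690 × 235 × 0.03021 = 97170 N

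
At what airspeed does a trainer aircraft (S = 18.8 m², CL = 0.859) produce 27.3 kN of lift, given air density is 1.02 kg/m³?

L = ½ρv²S·CL ⇒ v = √(2L/(ρ·S·CL))
v = √(2 × 27300 / (1.02 × 18.8 × 0.859)) = √3315 = 57.6 m/s

v = 57.6 m/s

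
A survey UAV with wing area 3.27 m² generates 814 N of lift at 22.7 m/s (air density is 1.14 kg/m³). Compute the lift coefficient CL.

From L = ½ρv²S·CL, rearranging gives CL = 2L/(ρv²S).
CL = 2 × 814 / (1.14 × 22.7² × 3.27) = 0.848

CL = 0.848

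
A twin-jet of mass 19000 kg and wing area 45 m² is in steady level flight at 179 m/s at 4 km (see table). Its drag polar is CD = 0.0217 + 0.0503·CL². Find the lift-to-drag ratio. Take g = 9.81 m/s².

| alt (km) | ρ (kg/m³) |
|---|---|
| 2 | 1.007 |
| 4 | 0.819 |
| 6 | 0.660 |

At 4 km, from the table: ρ = 0.819 kg/m³.
Level flight ⇒ L = W = m·g = 19000 × 9.81 = 1.8639×10^5 N.
Dynamic pressure q = 0.5 × 0.819 × 179² = 13120 Pa.
CL = W/(q·S) = 1.8639×10^5 / (13120 × 45) = 0.3157.
CD = 0.0217 + 0.0503 × 0.3157² = 0.02671.
L/D = CL/CD = 0.3157 / 0.02671 = 11.8

L/D = 11.8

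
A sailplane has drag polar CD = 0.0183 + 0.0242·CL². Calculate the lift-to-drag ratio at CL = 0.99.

CD = 0.0183 + 0.0242 × 0.99² = 0.04202
L/D = CL/CD = 0.99 / 0.04202 = 23.6

L/D = 23.6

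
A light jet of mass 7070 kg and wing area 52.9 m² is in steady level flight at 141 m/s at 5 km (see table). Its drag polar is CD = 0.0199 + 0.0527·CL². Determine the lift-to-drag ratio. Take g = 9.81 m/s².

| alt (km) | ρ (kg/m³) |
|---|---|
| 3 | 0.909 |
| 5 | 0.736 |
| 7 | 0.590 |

At 5 km, from the table: ρ = 0.736 kg/m³.
Level flight ⇒ L = W = m·g = 7070 × 9.81 = 69357 N.
q = ½ρv² = ½ × 0.736 × 141² = 7316 Pa.
CL = W/(q·S) = 69357 / (7316 × 52.9) = 0.1792.
CD = 0.0199 + 0.0527 × 0.1792² = 0.02159.
L/D = CL/CD = 0.1792 / 0.02159 = 8.3

L/D = 8.3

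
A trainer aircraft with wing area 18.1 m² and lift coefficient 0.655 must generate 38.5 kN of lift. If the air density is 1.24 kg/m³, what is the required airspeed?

L = ½ρv²S·CL ⇒ v = √(2L/(ρ·S·CL))
v = √(2 × 38500 / (1.24 × 18.1 × 0.655)) = √5238 = 72.4 m/s

v = 72.4 m/s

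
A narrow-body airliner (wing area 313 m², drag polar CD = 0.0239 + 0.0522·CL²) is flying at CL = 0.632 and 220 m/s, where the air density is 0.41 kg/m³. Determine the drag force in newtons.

D = 1.39×10^5 N

CD = 0.0239 + 0.0522 × 0.632² = 0.04475
D = ½ρv²S·CD = ½ × 0.41 × 220² × 313 × 0.04475 = 1.39×10^5 N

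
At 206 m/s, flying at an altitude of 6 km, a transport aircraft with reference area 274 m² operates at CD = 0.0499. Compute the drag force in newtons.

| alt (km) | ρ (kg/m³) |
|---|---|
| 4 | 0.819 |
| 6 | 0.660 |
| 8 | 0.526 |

D = 1.91×10^5 N

At 6 km, from the table: ρ = 0.660 kg/m³.
Dynamic pressure q = ½ρv² = ½ × 0.66 × 206² = 14000 Pa.
D = q·S·CD = 14000 × 274 × 0.0499 = 1.91×10^5 N ≈ 191 kN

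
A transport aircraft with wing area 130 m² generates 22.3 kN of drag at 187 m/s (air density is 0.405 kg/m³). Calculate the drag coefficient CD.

CD = 0.0242

From D = ½ρv²S·CD, rearranging gives CD = 2D/(ρv²S).
CD = 2 × 22300 / (0.405 × 187² × 130) = 0.0242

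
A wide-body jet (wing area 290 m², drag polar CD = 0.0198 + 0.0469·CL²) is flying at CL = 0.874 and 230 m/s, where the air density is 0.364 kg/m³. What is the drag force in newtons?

CD = 0.0198 + 0.0469 × 0.874² = 0.05563
D = ½ρv²S·CD = ½ × 0.364 × 230² × 290 × 0.05563 = 1.55×10^5 N

D = 1.55×10^5 N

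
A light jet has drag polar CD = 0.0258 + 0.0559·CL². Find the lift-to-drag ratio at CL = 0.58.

CD = 0.0258 + 0.0559 × 0.58² = 0.0446
L/D = CL/CD = 0.58 / 0.0446 = 13

L/D = 13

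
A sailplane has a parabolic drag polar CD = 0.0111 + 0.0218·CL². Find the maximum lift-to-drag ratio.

For CD = CD0 + K·CL², (L/D)max occurs at CL* = √(CD0/K) and equals 1/(2√(K·CD0)).
(L/D)max = 1/(2√(0.0218 × 0.0111)) = 1/(2 × 0.01556) = 32.1

(L/D)max = 32.1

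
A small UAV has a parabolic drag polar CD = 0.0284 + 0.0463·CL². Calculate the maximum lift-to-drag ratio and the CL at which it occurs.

(L/D)max = 13.8, at CL = 0.783

For CD = CD0 + K·CL², (L/D)max occurs at CL* = √(CD0/K) and equals 1/(2√(K·CD0)).
(L/D)max = 1/(2√(0.0463 × 0.0284)) = 1/(2 × 0.03626) = 13.8
CL* = √(0.0284/0.0463) = 0.783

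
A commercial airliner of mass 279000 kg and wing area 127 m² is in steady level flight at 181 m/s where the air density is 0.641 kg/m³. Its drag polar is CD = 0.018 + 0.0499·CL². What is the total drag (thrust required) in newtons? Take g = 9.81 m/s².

D = 3.04×10^5 N

In steady level flight, lift balances weight: W = mg = 279000 × 9.81 = 2.737×10^6 N.
q = ½ρv² = ½ × 0.641 × 181² = 10500 Pa.
Required CL = L/(qS) = 2.737×10^6/(10500·127) = 2.053.
CD = 0.018 + 0.0499 × 2.053² = 0.2282.
D = q·S·CD = 10500 × 127 × 0.2282 = 3.043×10^5 N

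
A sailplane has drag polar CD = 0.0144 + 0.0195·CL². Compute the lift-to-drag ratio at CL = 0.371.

CD = 0.0144 + 0.0195 × 0.371² = 0.01708
L/D = CL/CD = 0.371 / 0.01708 = 21.7

L/D = 21.7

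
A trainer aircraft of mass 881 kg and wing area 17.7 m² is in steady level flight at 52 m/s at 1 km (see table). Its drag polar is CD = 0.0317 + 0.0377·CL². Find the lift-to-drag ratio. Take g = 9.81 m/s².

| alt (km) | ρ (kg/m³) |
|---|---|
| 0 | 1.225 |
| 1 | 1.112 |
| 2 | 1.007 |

At 1 km, from the table: ρ = 1.112 kg/m³.
In steady level flight, lift balances weight: W = mg = 881 × 9.81 = 8642.6 N.
Dynamic pressure q = 0.5 × 1.112 × 52² = 1503 Pa.
Required CL = L/(qS) = 8642.6/(1503·17.7) = 0.3248.
CD = 0.0317 + 0.0377 × 0.3248² = 0.03568.
L/D = CL/CD = 0.3248 / 0.03568 = 9.1

L/D = 9.1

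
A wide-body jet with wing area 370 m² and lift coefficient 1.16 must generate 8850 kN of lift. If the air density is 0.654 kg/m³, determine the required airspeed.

L = ½ρv²S·CL ⇒ v = √(2L/(ρ·S·CL))
v = √(2 × 8.85×10^6 / (0.654 × 370 × 1.16)) = √63060 = 251 m/s

v = 251 m/s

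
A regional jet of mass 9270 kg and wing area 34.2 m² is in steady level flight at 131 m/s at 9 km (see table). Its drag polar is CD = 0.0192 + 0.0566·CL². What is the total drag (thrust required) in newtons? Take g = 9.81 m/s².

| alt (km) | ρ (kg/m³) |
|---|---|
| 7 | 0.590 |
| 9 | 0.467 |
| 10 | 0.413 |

At 9 km, from the table: ρ = 0.467 kg/m³.
In steady level flight, lift balances weight: W = mg = 9270 × 9.81 = 90939 N.
Dynamic pressure q = 0.5 × 0.467 × 131² = 4007 Pa.
CL = 2W/(ρv²S) = 2×90939/(0.467×131²×34.2) = 0.6636.
CD = 0.0192 + 0.0566 × 0.6636² = 0.04412.
D = q·S·CD = 4007 × 34.2 × 0.04412 = 6047 N

D = 6050 N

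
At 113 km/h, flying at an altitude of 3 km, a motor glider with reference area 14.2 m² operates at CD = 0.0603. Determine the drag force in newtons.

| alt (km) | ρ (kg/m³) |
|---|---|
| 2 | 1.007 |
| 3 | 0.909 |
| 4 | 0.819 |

At 3 km, from the table: ρ = 0.909 kg/m³.
Convert speed: v = 113 km/h ÷ 3.6 = 31.39 m/s.
D = ½ρv²S·CD = ½ × 0.909 × 31.39² × 14.2 × 0.0603 = 383 N

D = 383 N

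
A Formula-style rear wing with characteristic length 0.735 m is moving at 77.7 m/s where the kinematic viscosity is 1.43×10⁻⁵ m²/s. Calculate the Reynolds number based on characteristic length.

Re = v·c/ν = 77.7 × 0.735 / (1.43×10⁻⁵) = 3.99×10^6

Re = 3.99×10^6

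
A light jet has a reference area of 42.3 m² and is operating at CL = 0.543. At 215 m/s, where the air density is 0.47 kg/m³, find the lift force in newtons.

L = 2.5×10^5 N

Dynamic pressure q = ½ρv² = ½ × 0.47 × 215² = 10860 Pa.
L = q·S·CL = 10860 × 42.3 × 0.543 = 2.5×10^5 N ≈ 250 kN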